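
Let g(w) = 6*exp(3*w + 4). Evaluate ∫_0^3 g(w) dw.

Let u = 3*w + 4, so du = 3 dw. When w = 0, u = 4; when w = 3, u = 13.
The integral becomes 2·∫ exp(u) du from 4 to 13, with antiderivative 2*exp(u).
Back in w: F(w) = 2*exp(3*w + 4).
Then F(3) - F(0) = (2*exp(13)) - (2*exp(4)) = -2*(1 - exp(9))*exp(4).

-2*(1 - exp(9))*exp(4)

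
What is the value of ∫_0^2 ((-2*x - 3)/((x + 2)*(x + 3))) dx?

Factor the denominator: x**2 + 5*x + 6 = (x + 3)(x + 2).
Partial fractions: (-2*x - 3)/((x + 2)*(x + 3)) = -3/(x + 3) + 1/(x + 2).
An antiderivative is F(x) = log(x + 2) - 3*log(x + 3).
Then F(2) - F(0) = (-3*log(5) + 2*log(2)) - (log(2/27)) = -3*log(5) + log(2) + 3*log(3).

-3*log(5) + log(2) + 3*log(3)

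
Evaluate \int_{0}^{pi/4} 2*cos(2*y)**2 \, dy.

pi/4

Use the identity cos^2(2*y) = (1 + cos(4*y))/2.
An antiderivative is F(y) = y + sin(4*y)/4.
Then F(pi/4) - F(0) = (pi/4) - (0) = pi/4.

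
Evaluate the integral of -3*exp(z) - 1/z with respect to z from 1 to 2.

-3*exp(2) - log(2) + 3*exp(1)

An antiderivative is F(z) = -3*exp(z) - log(z).
Then F(2) - F(1) = (-3*exp(2) - log(2)) - (-3*exp(1)) = -3*exp(2) - log(2) + 3*exp(1).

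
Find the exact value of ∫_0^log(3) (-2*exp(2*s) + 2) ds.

-8 + 2*log(3)

An antiderivative is F(s) = -exp(2*s) + 2*s.
Then F(log(3)) - F(0) = (-9 + log(9)) - (-1) = -8 + 2*log(3).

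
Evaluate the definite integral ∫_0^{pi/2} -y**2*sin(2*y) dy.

1/2 - pi**2/8

Integrate by parts twice (u = y^2, dv = -sin(2*y) dy).
An antiderivative is F(y) = y**2*cos(2*y)/2 - y*sin(2*y)/2 - cos(2*y)/4.
Then F(pi/2) - F(0) = (1/4 - pi**2/8) - (-1/4) = 1/2 - pi**2/8.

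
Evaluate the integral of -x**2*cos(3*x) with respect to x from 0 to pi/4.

Integrate by parts twice (u = x^2, dv = -cos(3*x) dx).
An antiderivative is F(x) = -x**2*sin(3*x)/3 - 2*x*cos(3*x)/9 + 2*sin(3*x)/27.
Then F(pi/4) - F(0) = (sqrt(2)*(-9*pi**2 + 32 + 24*pi)/864) - (0) = sqrt(2)*(-9*pi**2 + 32 + 24*pi)/864.

sqrt(2)*(-9*pi**2 + 32 + 24*pi)/864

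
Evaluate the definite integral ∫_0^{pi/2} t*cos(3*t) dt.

Integrate by parts once (u = t, dv = cos(3*t) dt).
An antiderivative is F(t) = t*sin(3*t)/3 + cos(3*t)/9.
Then F(pi/2) - F(0) = (-pi/6) - (1/9) = -pi/6 - 1/9.

-pi/6 - 1/9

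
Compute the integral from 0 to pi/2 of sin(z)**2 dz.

pi/4

Use the identity sin^2(z) = (1 - cos(2*z))/2.
An antiderivative is F(z) = z/2 - sin(2*z)/4.
Then F(pi/2) - F(0) = (pi/4) - (0) = pi/4.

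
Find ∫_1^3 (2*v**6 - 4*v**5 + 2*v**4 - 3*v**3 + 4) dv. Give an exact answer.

By the power rule, an antiderivative is F(v) = 2*v**7/7 - 2*v**6/3 + 2*v**5/5 - 3*v**4/4 + 4*v.
Then F(3) - F(1) = (26223/140) - (1373/420) = 19324/105.

19324/105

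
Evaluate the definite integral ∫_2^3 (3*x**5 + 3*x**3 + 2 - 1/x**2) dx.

4597/12

By the power rule, an antiderivative is F(x) = x**6/2 + 3*x**4/4 + 2*x + 1/x.
Then F(3) - F(2) = (5179/12) - (97/2) = 4597/12.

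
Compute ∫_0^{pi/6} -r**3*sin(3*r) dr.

2/27 - pi**2/108

Integrate by parts 3 times (u = r^3, dv = -sin(3*r) dr).
An antiderivative is F(r) = r**3*cos(3*r)/3 - r**2*sin(3*r)/3 - 2*r*cos(3*r)/9 + 2*sin(3*r)/27.
Then F(pi/6) - F(0) = (2/27 - pi**2/108) - (0) = 2/27 - pi**2/108.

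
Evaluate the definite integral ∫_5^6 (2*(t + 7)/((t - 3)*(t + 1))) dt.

Factor the denominator: t**2 - 2*t - 3 = (t + 1)(t - 3).
Partial fractions: 2*(t + 7)/((t - 3)*(t + 1)) = -3/(t + 1) + 5/(t - 3).
An antiderivative is F(t) = 5*log(t - 3) - 3*log(t + 1).
Then F(6) - F(5) = (-3*log(7) + 5*log(3)) - (log(4/27)) = -3*log(7) - 2*log(2) + 8*log(3).

-3*log(7) - 2*log(2) + 8*log(3)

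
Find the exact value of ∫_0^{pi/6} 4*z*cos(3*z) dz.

-4/9 + 2*pi/9

Integrate by parts once (u = z, dv = 4*cos(3*z) dz).
An antiderivative is F(z) = 4*z*sin(3*z)/3 + 4*cos(3*z)/9.
Then F(pi/6) - F(0) = (2*pi/9) - (4/9) = -4/9 + 2*pi/9.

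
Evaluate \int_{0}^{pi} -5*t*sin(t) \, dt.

Integrate by parts once (u = t, dv = -5*sin(t) dt).
An antiderivative is F(t) = 5*t*cos(t) - 5*sin(t).
Then F(pi) - F(0) = (-5*pi) - (0) = -5*pi.

-5*pi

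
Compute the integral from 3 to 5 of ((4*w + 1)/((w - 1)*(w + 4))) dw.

-3*log(7) + log(2) + 6*log(3)

Factor the denominator: w**2 + 3*w - 4 = (w + 4)(w - 1).
Partial fractions: (4*w + 1)/((w - 1)*(w + 4)) = 3/(w + 4) + 1/(w - 1).
An antiderivative is F(w) = log(w - 1) + 3*log(w + 4).
Then F(5) - F(3) = (2*log(2) + 6*log(3)) - (log(2) + 3*log(7)) = -3*log(7) + log(2) + 6*log(3).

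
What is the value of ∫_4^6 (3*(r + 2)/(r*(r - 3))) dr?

Factor the denominator: r**2 - 3*r = r(r - 3).
Partial fractions: 3*(r + 2)/(r*(r - 3)) = -2/r + 5/(r - 3).
An antiderivative is F(r) = -2*log(r) + 5*log(r - 3).
Then F(6) - F(4) = (log(27/4)) - (-log(16)) = 2*log(2) + 3*log(3).

2*log(2) + 3*log(3)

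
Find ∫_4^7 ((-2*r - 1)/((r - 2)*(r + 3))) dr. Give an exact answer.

Factor the denominator: r**2 + r - 6 = (r + 3)(r - 2).
Partial fractions: (-2*r - 1)/((r - 2)*(r + 3)) = -1/(r + 3) - 1/(r - 2).
An antiderivative is F(r) = -log(r - 2) - log(r + 3).
Then F(7) - F(4) = (-log(50)) - (-log(14)) = log(7/25).

log(7/25)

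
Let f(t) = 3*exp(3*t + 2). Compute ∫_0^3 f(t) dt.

-exp(2) + exp(11)

Let u = 3*t + 2, so du = 3 dt. When t = 0, u = 2; when t = 3, u = 11.
The integral becomes ∫ exp(u) du from 2 to 11, with antiderivative exp(u).
Back in t: F(t) = exp(3*t + 2).
Then F(3) - F(0) = (exp(11)) - (exp(2)) = -exp(2) + exp(11).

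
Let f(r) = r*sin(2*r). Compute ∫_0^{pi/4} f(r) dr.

1/4

Integrate by parts once (u = r, dv = sin(2*r) dr).
An antiderivative is F(r) = -r*cos(2*r)/2 + sin(2*r)/4.
Then F(pi/4) - F(0) = (1/4) - (0) = 1/4.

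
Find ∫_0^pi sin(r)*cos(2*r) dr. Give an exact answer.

Use the identity sin(r)cos(2*r) = [sin(3*r) + sin(-r)]/2.
An antiderivative is F(r) = cos(r)/2 - cos(3*r)/6.
Then F(pi) - F(0) = (-1/3) - (1/3) = -2/3.

-2/3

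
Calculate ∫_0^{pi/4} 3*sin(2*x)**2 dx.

Use the identity sin^2(2*x) = (1 - cos(4*x))/2.
An antiderivative is F(x) = 3*x/2 - 3*sin(4*x)/8.
Then F(pi/4) - F(0) = (3*pi/8) - (0) = 3*pi/8.

3*pi/8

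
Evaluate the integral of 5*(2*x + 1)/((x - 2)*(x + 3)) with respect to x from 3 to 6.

5*log(2) + 5*log(3)

Factor the denominator: x**2 + x - 6 = (x + 3)(x - 2).
Partial fractions: 5*(2*x + 1)/((x - 2)*(x + 3)) = 5/(x + 3) + 5/(x - 2).
An antiderivative is F(x) = 5*log(x - 2) + 5*log(x + 3).
Then F(6) - F(3) = (10*log(2) + 10*log(3)) - (5*log(2) + 5*log(3)) = 5*log(2) + 5*log(3).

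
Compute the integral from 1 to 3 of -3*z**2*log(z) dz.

26/3 - 27*log(3)

Integrate by parts once (u = ln z, dv = -3*z**2 dz).
An antiderivative is F(z) = -z**3*(3*log(z) - 1)/3.
Then F(3) - F(1) = (9 - 27*log(3)) - (1/3) = 26/3 - 27*log(3).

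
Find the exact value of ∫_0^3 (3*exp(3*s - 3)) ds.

Let u = 3*s - 3, so du = 3 ds. When s = 0, u = -3; when s = 3, u = 6.
The integral becomes ∫ exp(u) du from -3 to 6, with antiderivative exp(u).
Back in s: F(s) = exp(3*s - 3).
Then F(3) - F(0) = (exp(6)) - (exp(-3)) = -(1 - exp(9))*exp(-3).

-(1 - exp(9))*exp(-3)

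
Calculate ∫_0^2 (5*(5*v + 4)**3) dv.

9540

Let u = 5*v + 4, so du = 5 dv. When v = 0, u = 4; when v = 2, u = 14.
The integral becomes ∫ u**3 du from 4 to 14, with antiderivative u**4/4.
Back in v: F(v) = (5*v + 4)**4/4.
Then F(2) - F(0) = (9604) - (64) = 9540.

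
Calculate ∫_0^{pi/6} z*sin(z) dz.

Integrate by parts once (u = z, dv = sin(z) dz).
An antiderivative is F(z) = -z*cos(z) + sin(z).
Then F(pi/6) - F(0) = (-sqrt(3)*pi/12 + 1/2) - (0) = -sqrt(3)*pi/12 + 1/2.

-sqrt(3)*pi/12 + 1/2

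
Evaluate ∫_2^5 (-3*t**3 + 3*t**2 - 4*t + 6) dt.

-1455/4

By the power rule, an antiderivative is F(t) = -3*t**4/4 + t**3 - 2*t**2 + 6*t.
Then F(5) - F(2) = (-1455/4) - (0) = -1455/4.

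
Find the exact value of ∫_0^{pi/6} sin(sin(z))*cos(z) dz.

1 - cos(1/2)

Let u = sin(z), so du = cos(z) dz. When z = 0, u = 0; when z = pi/6, u = 1/2.
The integral becomes ∫ sin(u) du from 0 to 1/2, with antiderivative -cos(u).
Back in z: F(z) = -cos(sin(z)).
Then F(pi/6) - F(0) = (-cos(1/2)) - (-1) = 1 - cos(1/2).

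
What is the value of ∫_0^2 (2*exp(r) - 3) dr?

An antiderivative is F(r) = -3*r + 2*exp(r).
Then F(2) - F(0) = (-6 + 2*exp(2)) - (2) = -8 + 2*exp(2).

-8 + 2*exp(2)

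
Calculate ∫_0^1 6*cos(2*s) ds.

Let u = 2*s, so du = 2 ds. When s = 0, u = 0; when s = 1, u = 2.
The integral becomes 3·∫ cos(u) du from 0 to 2, with antiderivative 3*sin(u).
Back in s: F(s) = 3*sin(2*s).
Then F(1) - F(0) = (3*sin(2)) - (0) = 3*sin(2).

3*sin(2)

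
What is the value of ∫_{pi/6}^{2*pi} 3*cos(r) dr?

-3/2

An antiderivative is F(r) = 3*sin(r).
Then F(2*pi) - F(pi/6) = (0) - (3/2) = -3/2.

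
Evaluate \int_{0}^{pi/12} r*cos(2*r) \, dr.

Integrate by parts once (u = r, dv = cos(2*r) dr).
An antiderivative is F(r) = r*sin(2*r)/2 + cos(2*r)/4.
Then F(pi/12) - F(0) = (pi/48 + sqrt(3)/8) - (1/4) = -1/4 + pi/48 + sqrt(3)/8.

-1/4 + pi/48 + sqrt(3)/8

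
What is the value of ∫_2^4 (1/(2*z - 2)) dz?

log(3)/2

An antiderivative is F(z) = log(2*z - 2)/2.
Then F(4) - F(2) = (log(6)/2) - (log(2)/2) = log(3)/2.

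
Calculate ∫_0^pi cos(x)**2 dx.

pi/2

Use the identity cos^2(x) = (1 + cos(2*x))/2.
An antiderivative is F(x) = x/2 + sin(2*x)/4.
Then F(pi) - F(0) = (pi/2) - (0) = pi/2.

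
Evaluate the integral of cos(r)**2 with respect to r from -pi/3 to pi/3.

Use the identity cos^2(r) = (1 + cos(2*r))/2.
An antiderivative is F(r) = r/2 + sin(2*r)/4.
Then F(pi/3) - F(-pi/3) = (sqrt(3)/8 + pi/6) - (-pi/6 - sqrt(3)/8) = sqrt(3)/4 + pi/3.

sqrt(3)/4 + pi/3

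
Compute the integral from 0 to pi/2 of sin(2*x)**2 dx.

pi/4

Use the identity sin^2(2*x) = (1 - cos(4*x))/2.
An antiderivative is F(x) = x/2 - sin(4*x)/8.
Then F(pi/2) - F(0) = (pi/4) - (0) = pi/4.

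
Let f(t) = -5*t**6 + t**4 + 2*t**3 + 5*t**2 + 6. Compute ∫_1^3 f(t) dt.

-148858/105

By the power rule, an antiderivative is F(t) = -5*t**7/7 + t**5/5 + t**4/2 + 5*t**3/3 + 6*t.
Then F(3) - F(1) = (-98703/70) - (1607/210) = -148858/105.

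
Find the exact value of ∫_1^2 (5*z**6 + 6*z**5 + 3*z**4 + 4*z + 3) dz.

By the power rule, an antiderivative is F(z) = 5*z**7/7 + z**6 + 3*z**5/5 + 2*z**2 + 3*z.
Then F(2) - F(1) = (6602/35) - (256/35) = 6346/35.

6346/35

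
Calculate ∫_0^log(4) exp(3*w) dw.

21

Let u = exp(w), so du = exp(w) dw. When w = 0, u = 1; when w = log(4), u = 4.
The integral becomes ∫ u**2 du from 1 to 4, with antiderivative u**3/3.
Back in w: F(w) = exp(3*w)/3.
Then F(log(4)) - F(0) = (64/3) - (1/3) = 21.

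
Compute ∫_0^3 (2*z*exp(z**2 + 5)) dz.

Let u = z**2 + 5, so du = 2*z dz. When z = 0, u = 5; when z = 3, u = 14.
The integral becomes ∫ exp(u) du from 5 to 14, with antiderivative exp(u).
Back in z: F(z) = exp(z**2 + 5).
Then F(3) - F(0) = (exp(14)) - (exp(5)) = -exp(5) + exp(14).

-exp(5) + exp(14)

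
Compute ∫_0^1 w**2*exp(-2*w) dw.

Integrate by parts twice (u = w^2, dv = exp(-2*w) dw).
An antiderivative is F(w) = (-2*w**2 - 2*w - 1)*exp(-2*w)/4.
Then F(1) - F(0) = (-5*exp(-2)/4) - (-1/4) = (-5 + exp(2))*exp(-2)/4.

(-5 + exp(2))*exp(-2)/4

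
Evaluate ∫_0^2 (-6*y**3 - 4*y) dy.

-32

By the power rule, an antiderivative is F(y) = -3*y**4/2 - 2*y**2.
Then F(2) - F(0) = (-32) - (0) = -32.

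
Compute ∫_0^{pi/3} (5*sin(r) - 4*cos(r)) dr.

An antiderivative is F(r) = -4*sin(r) - 5*cos(r).
Then F(pi/3) - F(0) = (-2*sqrt(3) - 5/2) - (-5) = 5/2 - 2*sqrt(3).

5/2 - 2*sqrt(3)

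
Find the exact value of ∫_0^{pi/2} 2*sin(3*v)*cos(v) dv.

1

Use the identity sin(3*v)cos(v) = [sin(4*v) + sin(2*v)]/2.
An antiderivative is F(v) = -cos(2*v)/2 - cos(4*v)/4.
Then F(pi/2) - F(0) = (1/4) - (-3/4) = 1.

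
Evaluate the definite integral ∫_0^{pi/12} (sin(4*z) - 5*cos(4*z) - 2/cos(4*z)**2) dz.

An antiderivative is F(z) = -5*sin(4*z)/4 - cos(4*z)/4 - tan(4*z)/2.
Then F(pi/12) - F(0) = (-9*sqrt(3)/8 - 1/8) - (-1/4) = 1/8 - 9*sqrt(3)/8.

1/8 - 9*sqrt(3)/8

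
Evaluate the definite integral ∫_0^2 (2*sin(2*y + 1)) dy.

Let u = 2*y + 1, so du = 2 dy. When y = 0, u = 1; when y = 2, u = 5.
The integral becomes ∫ sin(u) du from 1 to 5, with antiderivative -cos(u).
Back in y: F(y) = -cos(2*y + 1).
Then F(2) - F(0) = (-cos(5)) - (-cos(1)) = -cos(5) + cos(1).

-cos(5) + cos(1)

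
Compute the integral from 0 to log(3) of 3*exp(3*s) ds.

Let u = exp(s), so du = exp(s) ds. When s = 0, u = 1; when s = log(3), u = 3.
The integral becomes 3·∫ u**2 du from 1 to 3, with antiderivative u**3.
Back in s: F(s) = exp(3*s).
Then F(log(3)) - F(0) = (27) - (1) = 26.

26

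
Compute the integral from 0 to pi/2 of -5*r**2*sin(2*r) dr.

Integrate by parts twice (u = r^2, dv = -5*sin(2*r) dr).
An antiderivative is F(r) = 5*r**2*cos(2*r)/2 - 5*r*sin(2*r)/2 - 5*cos(2*r)/4.
Then F(pi/2) - F(0) = (5/4 - 5*pi**2/8) - (-5/4) = 5/2 - 5*pi**2/8.

5/2 - 5*pi**2/8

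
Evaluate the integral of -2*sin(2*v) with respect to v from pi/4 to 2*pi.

An antiderivative is F(v) = cos(2*v).
Then F(2*pi) - F(pi/4) = (1) - (0) = 1.

1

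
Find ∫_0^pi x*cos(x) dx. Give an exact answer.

Integrate by parts once (u = x, dv = cos(x) dx).
An antiderivative is F(x) = x*sin(x) + cos(x).
Then F(pi) - F(0) = (-1) - (1) = -2.

-2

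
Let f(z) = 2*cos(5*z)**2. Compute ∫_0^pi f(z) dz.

Use the identity cos^2(5*z) = (1 + cos(10*z))/2.
An antiderivative is F(z) = z + sin(10*z)/10.
Then F(pi) - F(0) = (pi) - (0) = pi.

pi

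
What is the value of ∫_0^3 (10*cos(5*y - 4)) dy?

2*sin(11) + 2*sin(4)

Let u = 5*y - 4, so du = 5 dy. When y = 0, u = -4; when y = 3, u = 11.
The integral becomes 2·∫ cos(u) du from -4 to 11, with antiderivative 2*sin(u).
Back in y: F(y) = 2*sin(5*y - 4).
Then F(3) - F(0) = (2*sin(11)) - (-2*sin(4)) = 2*sin(11) + 2*sin(4).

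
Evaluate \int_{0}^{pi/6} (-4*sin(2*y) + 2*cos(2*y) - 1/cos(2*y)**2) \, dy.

-1

An antiderivative is F(y) = sin(2*y) + 2*cos(2*y) - tan(2*y)/2.
Then F(pi/6) - F(0) = (1) - (2) = -1.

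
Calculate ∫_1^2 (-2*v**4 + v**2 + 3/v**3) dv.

-1073/120

By the power rule, an antiderivative is F(v) = -2*v**5/5 + v**3/3 - 3/(2*v**2).
Then F(2) - F(1) = (-1261/120) - (-47/30) = -1073/120.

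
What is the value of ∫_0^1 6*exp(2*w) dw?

-3 + 3*exp(2)

Let u = 2*w, so du = 2 dw. When w = 0, u = 0; when w = 1, u = 2.
The integral becomes 3·∫ exp(u) du from 0 to 2, with antiderivative 3*exp(u).
Back in w: F(w) = 3*exp(2*w).
Then F(1) - F(0) = (3*exp(2)) - (3) = -3 + 3*exp(2).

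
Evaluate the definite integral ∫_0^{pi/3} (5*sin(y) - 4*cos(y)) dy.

An antiderivative is F(y) = -4*sin(y) - 5*cos(y).
Then F(pi/3) - F(0) = (-2*sqrt(3) - 5/2) - (-5) = 5/2 - 2*sqrt(3).

5/2 - 2*sqrt(3)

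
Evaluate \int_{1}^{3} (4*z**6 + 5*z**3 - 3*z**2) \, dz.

By the power rule, an antiderivative is F(z) = 4*z**7/7 + 5*z**4/4 - z**3.
Then F(3) - F(1) = (37071/28) - (23/28) = 9262/7.

9262/7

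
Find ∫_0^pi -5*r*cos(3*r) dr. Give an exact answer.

Integrate by parts once (u = r, dv = -5*cos(3*r) dr).
An antiderivative is F(r) = -5*r*sin(3*r)/3 - 5*cos(3*r)/9.
Then F(pi) - F(0) = (5/9) - (-5/9) = 10/9.

10/9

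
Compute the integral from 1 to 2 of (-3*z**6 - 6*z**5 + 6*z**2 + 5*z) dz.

-1343/14

By the power rule, an antiderivative is F(z) = -3*z**7/7 - z**6 + 2*z**3 + 5*z**2/2.
Then F(2) - F(1) = (-650/7) - (43/14) = -1343/14.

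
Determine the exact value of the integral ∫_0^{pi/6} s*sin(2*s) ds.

Integrate by parts once (u = s, dv = sin(2*s) ds).
An antiderivative is F(s) = -s*cos(2*s)/2 + sin(2*s)/4.
Then F(pi/6) - F(0) = (-pi/24 + sqrt(3)/8) - (0) = -pi/24 + sqrt(3)/8.

-pi/24 + sqrt(3)/8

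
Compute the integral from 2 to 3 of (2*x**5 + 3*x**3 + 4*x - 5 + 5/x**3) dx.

19855/72

By the power rule, an antiderivative is F(x) = x**6/3 + 3*x**4/4 + 2*x**2 - 5*x - 5/(2*x**2).
Then F(3) - F(2) = (11033/36) - (737/24) = 19855/72.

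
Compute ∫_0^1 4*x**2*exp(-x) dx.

8 - 20*exp(-1)

Integrate by parts twice (u = x^2, dv = 4*exp(-x) dx).
An antiderivative is F(x) = (-4*x**2 - 8*x - 8)*exp(-x).
Then F(1) - F(0) = (-20*exp(-1)) - (-8) = 8 - 20*exp(-1).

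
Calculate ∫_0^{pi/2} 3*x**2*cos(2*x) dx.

Integrate by parts twice (u = x^2, dv = 3*cos(2*x) dx).
An antiderivative is F(x) = 3*x**2*sin(2*x)/2 + 3*x*cos(2*x)/2 - 3*sin(2*x)/4.
Then F(pi/2) - F(0) = (-3*pi/4) - (0) = -3*pi/4.

-3*pi/4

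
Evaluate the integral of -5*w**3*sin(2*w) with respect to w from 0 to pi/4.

15/8 - 15*pi**2/64

Integrate by parts 3 times (u = w^3, dv = -5*sin(2*w) dw).
An antiderivative is F(w) = 5*w**3*cos(2*w)/2 - 15*w**2*sin(2*w)/4 - 15*w*cos(2*w)/4 + 15*sin(2*w)/8.
Then F(pi/4) - F(0) = (15/8 - 15*pi**2/64) - (0) = 15/8 - 15*pi**2/64.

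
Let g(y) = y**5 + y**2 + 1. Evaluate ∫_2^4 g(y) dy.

2078/3

By the power rule, an antiderivative is F(y) = y**6/6 + y**3/3 + y.
Then F(4) - F(2) = (708) - (46/3) = 2078/3.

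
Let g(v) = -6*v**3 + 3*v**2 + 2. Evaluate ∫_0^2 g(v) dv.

By the power rule, an antiderivative is F(v) = -3*v**4/2 + v**3 + 2*v.
Then F(2) - F(0) = (-12) - (0) = -12.

-12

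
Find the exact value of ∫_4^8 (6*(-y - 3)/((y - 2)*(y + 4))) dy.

Factor the denominator: y**2 + 2*y - 8 = (y + 4)(y - 2).
Partial fractions: 6*(-y - 3)/((y - 2)*(y + 4)) = -1/(y + 4) - 5/(y - 2).
An antiderivative is F(y) = -5*log(y - 2) - log(y + 4).
Then F(8) - F(4) = (-6*log(3) - 7*log(2)) - (-8*log(2)) = -6*log(3) + log(2).

-6*log(3) + log(2)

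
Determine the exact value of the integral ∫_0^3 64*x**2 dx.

576

Let u = 4*x, so du = 4 dx. When x = 0, u = 0; when x = 3, u = 12.
The integral becomes ∫ u**2 du from 0 to 12, with antiderivative u**3/3.
Back in x: F(x) = 64*x**3/3.
Then F(3) - F(0) = (576) - (0) = 576.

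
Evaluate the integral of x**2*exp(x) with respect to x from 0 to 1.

-2 + E

Integrate by parts twice (u = x^2, dv = exp(x) dx).
An antiderivative is F(x) = (x**2 - 2*x + 2)*exp(x).
Then F(1) - F(0) = (E) - (2) = -2 + E.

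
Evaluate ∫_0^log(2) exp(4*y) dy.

15/4

Let u = exp(y), so du = exp(y) dy. When y = 0, u = 1; when y = log(2), u = 2.
The integral becomes ∫ u**3 du from 1 to 2, with antiderivative u**4/4.
Back in y: F(y) = exp(4*y)/4.
Then F(log(2)) - F(0) = (4) - (1/4) = 15/4.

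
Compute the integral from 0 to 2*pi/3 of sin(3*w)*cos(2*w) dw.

Use the identity sin(3*w)cos(2*w) = [sin(5*w) + sin(w)]/2.
An antiderivative is F(w) = -cos(w)/2 - cos(5*w)/10.
Then F(2*pi/3) - F(0) = (3/10) - (-3/5) = 9/10.

9/10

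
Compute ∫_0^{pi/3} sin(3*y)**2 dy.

Use the identity sin^2(3*y) = (1 - cos(6*y))/2.
An antiderivative is F(y) = y/2 - sin(6*y)/12.
Then F(pi/3) - F(0) = (pi/6) - (0) = pi/6.

pi/6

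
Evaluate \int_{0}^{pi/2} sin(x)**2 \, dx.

pi/4

Use the identity sin^2(x) = (1 - cos(2*x))/2.
An antiderivative is F(x) = x/2 - sin(2*x)/4.
Then F(pi/2) - F(0) = (pi/4) - (0) = pi/4.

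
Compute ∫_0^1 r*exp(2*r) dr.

1/4 + exp(2)/4

Integrate by parts once (u = r, dv = exp(2*r) dr).
An antiderivative is F(r) = (2*r - 1)*exp(2*r)/4.
Then F(1) - F(0) = (exp(2)/4) - (-1/4) = 1/4 + exp(2)/4.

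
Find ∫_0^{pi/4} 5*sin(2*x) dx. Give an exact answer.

5/2

An antiderivative is F(x) = -5*cos(2*x)/2.
Then F(pi/4) - F(0) = (0) - (-5/2) = 5/2.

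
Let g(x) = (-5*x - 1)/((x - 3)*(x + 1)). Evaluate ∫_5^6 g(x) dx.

-3*log(3) - log(7) + 5*log(2)

Factor the denominator: x**2 - 2*x - 3 = (x + 1)(x - 3).
Partial fractions: (-5*x - 1)/((x - 3)*(x + 1)) = -1/(x + 1) - 4/(x - 3).
An antiderivative is F(x) = -4*log(x - 3) - log(x + 1).
Then F(6) - F(5) = (-4*log(3) - log(7)) - (-log(96)) = -3*log(3) - log(7) + 5*log(2).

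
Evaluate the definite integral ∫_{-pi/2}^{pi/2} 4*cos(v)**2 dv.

Use the identity cos^2(v) = (1 + cos(2*v))/2.
An antiderivative is F(v) = 2*v + sin(2*v).
Then F(pi/2) - F(-pi/2) = (pi) - (-pi) = 2*pi.

2*pi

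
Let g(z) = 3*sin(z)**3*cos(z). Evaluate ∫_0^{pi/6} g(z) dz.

3/64

Let u = sin(z), so du = cos(z) dz. When z = 0, u = 0; when z = pi/6, u = 1/2.
The integral becomes 3·∫ u**3 du from 0 to 1/2, with antiderivative 3*u**4/4.
Back in z: F(z) = 3*sin(z)**4/4.
Then F(pi/6) - F(0) = (3/64) - (0) = 3/64.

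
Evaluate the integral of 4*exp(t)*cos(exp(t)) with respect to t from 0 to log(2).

Let u = exp(t), so du = exp(t) dt. When t = 0, u = 1; when t = log(2), u = 2.
The integral becomes 4·∫ cos(u) du from 1 to 2, with antiderivative 4*sin(u).
Back in t: F(t) = 4*sin(exp(t)).
Then F(log(2)) - F(0) = (4*sin(2)) - (4*sin(1)) = -4*sin(1) + 4*sin(2).

-4*sin(1) + 4*sin(2)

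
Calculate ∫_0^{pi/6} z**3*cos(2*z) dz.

Integrate by parts 3 times (u = z^3, dv = cos(2*z) dz).
An antiderivative is F(z) = z**3*sin(2*z)/2 + 3*z**2*cos(2*z)/4 - 3*z*sin(2*z)/4 - 3*cos(2*z)/8.
Then F(pi/6) - F(0) = (-sqrt(3)*pi/16 - 3/16 + sqrt(3)*pi**3/864 + pi**2/96) - (-3/8) = -sqrt(3)*pi/16 + sqrt(3)*pi**3/864 + pi**2/96 + 3/16.

-sqrt(3)*pi/16 + sqrt(3)*pi**3/864 + pi**2/96 + 3/16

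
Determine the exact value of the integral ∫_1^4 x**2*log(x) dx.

Integrate by parts once (u = ln x, dv = x**2 dx).
An antiderivative is F(x) = x**3*(3*log(x) - 1)/9.
Then F(4) - F(1) = (-64/9 + 128*log(2)/3) - (-1/9) = -7 + 128*log(2)/3.

-7 + 128*log(2)/3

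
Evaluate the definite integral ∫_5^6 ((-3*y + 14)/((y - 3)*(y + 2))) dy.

-13*log(2) + log(3) + 4*log(7)

Factor the denominator: y**2 - y - 6 = (y + 2)(y - 3).
Partial fractions: (-3*y + 14)/((y - 3)*(y + 2)) = -4/(y + 2) + 1/(y - 3).
An antiderivative is F(y) = log(y - 3) - 4*log(y + 2).
Then F(6) - F(5) = (-12*log(2) + log(3)) - (-4*log(7) + log(2)) = -13*log(2) + log(3) + 4*log(7).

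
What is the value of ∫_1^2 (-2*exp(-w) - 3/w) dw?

An antiderivative is F(w) = -3*log(w) + 2*exp(-w).
Then F(2) - F(1) = (-3*log(2) + 2*exp(-2)) - (2*exp(-1)) = -3*log(2) - 2*exp(-1) + 2*exp(-2).

-3*log(2) - 2*exp(-1) + 2*exp(-2)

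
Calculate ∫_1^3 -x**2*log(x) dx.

Integrate by parts once (u = ln x, dv = -x**2 dx).
An antiderivative is F(x) = -x**3*(3*log(x) - 1)/9.
Then F(3) - F(1) = (3 - 9*log(3)) - (1/9) = 26/9 - 9*log(3).

26/9 - 9*log(3)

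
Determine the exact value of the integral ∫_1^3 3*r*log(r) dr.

Integrate by parts once (u = ln r, dv = 3*r dr).
An antiderivative is F(r) = 3*r**2*(2*log(r) - 1)/4.
Then F(3) - F(1) = (-27/4 + 27*log(3)/2) - (-3/4) = -6 + 27*log(3)/2.

-6 + 27*log(3)/2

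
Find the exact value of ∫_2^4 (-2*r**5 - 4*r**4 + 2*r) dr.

By the power rule, an antiderivative is F(r) = -r**6/3 - 4*r**5/5 + r**2.
Then F(4) - F(2) = (-32528/15) - (-644/15) = -10628/5.

-10628/5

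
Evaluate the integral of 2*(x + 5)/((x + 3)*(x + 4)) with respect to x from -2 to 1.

Factor the denominator: x**2 + 7*x + 12 = (x + 4)(x + 3).
Partial fractions: 2*(x + 5)/((x + 3)*(x + 4)) = -2/(x + 4) + 4/(x + 3).
An antiderivative is F(x) = 4*log(x + 3) - 2*log(x + 4).
Then F(1) - F(-2) = (-2*log(5) + 8*log(2)) - (-log(4)) = -2*log(5) + 10*log(2).

-2*log(5) + 10*log(2)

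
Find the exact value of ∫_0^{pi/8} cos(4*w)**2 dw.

pi/16

Use the identity cos^2(4*w) = (1 + cos(8*w))/2.
An antiderivative is F(w) = w/2 + sin(8*w)/16.
Then F(pi/8) - F(0) = (pi/16) - (0) = pi/16.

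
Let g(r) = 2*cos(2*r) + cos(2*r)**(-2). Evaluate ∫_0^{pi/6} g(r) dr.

An antiderivative is F(r) = sin(2*r) + tan(2*r)/2.
Then F(pi/6) - F(0) = (sqrt(3)) - (0) = sqrt(3).

sqrt(3)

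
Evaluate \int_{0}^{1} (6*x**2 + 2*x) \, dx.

3

By the power rule, an antiderivative is F(x) = 2*x**3 + x**2.
Then F(1) - F(0) = (3) - (0) = 3.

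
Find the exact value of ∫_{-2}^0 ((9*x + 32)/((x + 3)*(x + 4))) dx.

Factor the denominator: x**2 + 7*x + 12 = (x + 4)(x + 3).
Partial fractions: (9*x + 32)/((x + 3)*(x + 4)) = 4/(x + 4) + 5/(x + 3).
An antiderivative is F(x) = 5*log(x + 3) + 4*log(x + 4).
Then F(0) - F(-2) = (5*log(3) + 8*log(2)) - (log(16)) = 4*log(2) + 5*log(3).

4*log(2) + 5*log(3)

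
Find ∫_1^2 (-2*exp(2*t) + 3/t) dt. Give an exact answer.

-exp(4) + log(8) + exp(2)

An antiderivative is F(t) = -exp(2*t) + 3*log(t).
Then F(2) - F(1) = (-exp(4) + log(8)) - (-exp(2)) = -exp(4) + log(8) + exp(2).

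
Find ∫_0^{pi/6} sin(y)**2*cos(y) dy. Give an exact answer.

1/24

Let u = sin(y), so du = cos(y) dy. When y = 0, u = 0; when y = pi/6, u = 1/2.
The integral becomes ∫ u**2 du from 0 to 1/2, with antiderivative u**3/3.
Back in y: F(y) = sin(y)**3/3.
Then F(pi/6) - F(0) = (1/24) - (0) = 1/24.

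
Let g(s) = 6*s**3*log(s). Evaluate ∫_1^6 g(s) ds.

-3885/8 + 1944*log(2) + 1944*log(3)

Integrate by parts once (u = ln s, dv = 6*s**3 ds).
An antiderivative is F(s) = 3*s**4*(4*log(s) - 1)/8.
Then F(6) - F(1) = (-486 + 1944*log(2) + 1944*log(3)) - (-3/8) = -3885/8 + 1944*log(2) + 1944*log(3).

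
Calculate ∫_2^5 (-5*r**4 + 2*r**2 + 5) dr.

-3000

By the power rule, an antiderivative is F(r) = -r**5 + 2*r**3/3 + 5*r.
Then F(5) - F(2) = (-9050/3) - (-50/3) = -3000.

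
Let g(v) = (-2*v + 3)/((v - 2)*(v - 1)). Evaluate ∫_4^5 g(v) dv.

Factor the denominator: v**2 - 3*v + 2 = (v - 1)(v - 2).
Partial fractions: (-2*v + 3)/((v - 2)*(v - 1)) = -1/(v - 1) - 1/(v - 2).
An antiderivative is F(v) = -log(v - 2) - log(v - 1).
Then F(5) - F(4) = (-log(12)) - (-log(6)) = -log(2).

-log(2)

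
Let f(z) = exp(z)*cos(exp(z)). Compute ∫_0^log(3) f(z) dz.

-sin(1) + sin(3)

Let u = exp(z), so du = exp(z) dz. When z = 0, u = 1; when z = log(3), u = 3.
The integral becomes ∫ cos(u) du from 1 to 3, with antiderivative sin(u).
Back in z: F(z) = sin(exp(z)).
Then F(log(3)) - F(0) = (sin(3)) - (sin(1)) = -sin(1) + sin(3).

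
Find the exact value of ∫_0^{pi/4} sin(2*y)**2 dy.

Use the identity sin^2(2*y) = (1 - cos(4*y))/2.
An antiderivative is F(y) = y/2 - sin(4*y)/8.
Then F(pi/4) - F(0) = (pi/8) - (0) = pi/8.

pi/8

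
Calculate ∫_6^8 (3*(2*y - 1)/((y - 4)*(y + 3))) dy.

Factor the denominator: y**2 - y - 12 = (y + 3)(y - 4).
Partial fractions: 3*(2*y - 1)/((y - 4)*(y + 3)) = 3/(y + 3) + 3/(y - 4).
An antiderivative is F(y) = 3*log(y - 4) + 3*log(y + 3).
Then F(8) - F(6) = (6*log(2) + 3*log(11)) - (3*log(2) + 6*log(3)) = -6*log(3) + 3*log(2) + 3*log(11).

-6*log(3) + 3*log(2) + 3*log(11)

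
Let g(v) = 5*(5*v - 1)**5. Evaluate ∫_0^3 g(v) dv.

2509845/2

Let u = 5*v - 1, so du = 5 dv. When v = 0, u = -1; when v = 3, u = 14.
The integral becomes ∫ u**5 du from -1 to 14, with antiderivative u**6/6.
Back in v: F(v) = (5*v - 1)**6/6.
Then F(3) - F(0) = (3764768/3) - (1/6) = 2509845/2.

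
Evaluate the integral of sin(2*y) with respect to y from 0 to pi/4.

1/2

An antiderivative is F(y) = -cos(2*y)/2.
Then F(pi/4) - F(0) = (0) - (-1/2) = 1/2.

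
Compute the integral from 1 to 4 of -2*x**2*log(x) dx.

14 - 256*log(2)/3

Integrate by parts once (u = ln x, dv = -2*x**2 dx).
An antiderivative is F(x) = -2*x**3*(3*log(x) - 1)/9.
Then F(4) - F(1) = (128/9 - 256*log(2)/3) - (2/9) = 14 - 256*log(2)/3.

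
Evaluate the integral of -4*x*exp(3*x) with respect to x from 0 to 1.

-8*exp(3)/9 - 4/9

Integrate by parts once (u = x, dv = -4*exp(3*x) dx).
An antiderivative is F(x) = (-12*x + 4)*exp(3*x)/9.
Then F(1) - F(0) = (-8*exp(3)/9) - (4/9) = -8*exp(3)/9 - 4/9.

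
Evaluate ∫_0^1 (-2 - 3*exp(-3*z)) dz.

An antiderivative is F(z) = -2*z + exp(-3*z).
Then F(1) - F(0) = (-2 + exp(-3)) - (1) = -3 + exp(-3).

-3 + exp(-3)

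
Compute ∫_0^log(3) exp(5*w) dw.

Let u = exp(w), so du = exp(w) dw. When w = 0, u = 1; when w = log(3), u = 3.
The integral becomes ∫ u**4 du from 1 to 3, with antiderivative u**5/5.
Back in w: F(w) = exp(5*w)/5.
Then F(log(3)) - F(0) = (243/5) - (1/5) = 242/5.

242/5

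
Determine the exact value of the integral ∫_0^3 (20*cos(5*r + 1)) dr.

-4*sin(1) + 4*sin(16)

Let u = 5*r + 1, so du = 5 dr. When r = 0, u = 1; when r = 3, u = 16.
The integral becomes 4·∫ cos(u) du from 1 to 16, with antiderivative 4*sin(u).
Back in r: F(r) = 4*sin(5*r + 1).
Then F(3) - F(0) = (4*sin(16)) - (4*sin(1)) = -4*sin(1) + 4*sin(16).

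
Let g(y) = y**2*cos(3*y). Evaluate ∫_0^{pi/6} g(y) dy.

Integrate by parts twice (u = y^2, dv = cos(3*y) dy).
An antiderivative is F(y) = y**2*sin(3*y)/3 + 2*y*cos(3*y)/9 - 2*sin(3*y)/27.
Then F(pi/6) - F(0) = (-2/27 + pi**2/108) - (0) = -2/27 + pi**2/108.

-2/27 + pi**2/108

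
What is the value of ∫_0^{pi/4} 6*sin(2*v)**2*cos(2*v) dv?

Let u = sin(2*v), so du = 2*cos(2*v) dv. When v = 0, u = 0; when v = pi/4, u = 1.
The integral becomes 3·∫ u**2 du from 0 to 1, with antiderivative u**3.
Back in v: F(v) = sin(2*v)**3.
Then F(pi/4) - F(0) = (1) - (0) = 1.

1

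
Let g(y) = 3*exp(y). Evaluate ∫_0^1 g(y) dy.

An antiderivative is F(y) = 3*exp(y).
Then F(1) - F(0) = (3*E) - (3) = -3 + 3*E.

-3 + 3*E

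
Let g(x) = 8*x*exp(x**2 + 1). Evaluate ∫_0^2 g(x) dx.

Let u = x**2 + 1, so du = 2*x dx. When x = 0, u = 1; when x = 2, u = 5.
The integral becomes 4·∫ exp(u) du from 1 to 5, with antiderivative 4*exp(u).
Back in x: F(x) = 4*exp(x**2 + 1).
Then F(2) - F(0) = (4*exp(5)) - (4*exp(1)) = -4*exp(1)*(1 - exp(4)).

-4*exp(1)*(1 - exp(4))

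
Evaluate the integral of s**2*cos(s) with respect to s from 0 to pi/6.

Integrate by parts twice (u = s^2, dv = cos(s) ds).
An antiderivative is F(s) = s**2*sin(s) + 2*s*cos(s) - 2*sin(s).
Then F(pi/6) - F(0) = (-1 + pi**2/72 + sqrt(3)*pi/6) - (0) = -1 + pi**2/72 + sqrt(3)*pi/6.

-1 + pi**2/72 + sqrt(3)*pi/6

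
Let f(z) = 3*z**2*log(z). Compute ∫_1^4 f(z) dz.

-21 + 128*log(2)

Integrate by parts once (u = ln z, dv = 3*z**2 dz).
An antiderivative is F(z) = z**3*(3*log(z) - 1)/3.
Then F(4) - F(1) = (-64/3 + 128*log(2)) - (-1/3) = -21 + 128*log(2).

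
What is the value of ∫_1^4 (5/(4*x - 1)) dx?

An antiderivative is F(x) = 5*log(4*x - 1)/4.
Then F(4) - F(1) = (5*log(15)/4) - (5*log(3)/4) = 5*log(5)/4.

5*log(5)/4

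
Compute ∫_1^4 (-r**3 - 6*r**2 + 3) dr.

-723/4

By the power rule, an antiderivative is F(r) = -r**4/4 - 2*r**3 + 3*r.
Then F(4) - F(1) = (-180) - (3/4) = -723/4.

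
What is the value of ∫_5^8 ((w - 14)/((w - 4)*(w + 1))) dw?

Factor the denominator: w**2 - 3*w - 4 = (w + 1)(w - 4).
Partial fractions: (w - 14)/((w - 4)*(w + 1)) = 3/(w + 1) - 2/(w - 4).
An antiderivative is F(w) = -2*log(w - 4) + 3*log(w + 1).
Then F(8) - F(5) = (-4*log(2) + 6*log(3)) - (3*log(2) + 3*log(3)) = -7*log(2) + 3*log(3).

-7*log(2) + 3*log(3)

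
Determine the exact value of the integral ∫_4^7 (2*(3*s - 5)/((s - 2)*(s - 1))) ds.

log(100)

Factor the denominator: s**2 - 3*s + 2 = (s - 1)(s - 2).
Partial fractions: 2*(3*s - 5)/((s - 2)*(s - 1)) = 4/(s - 1) + 2/(s - 2).
An antiderivative is F(s) = 2*log(s - 2) + 4*log(s - 1).
Then F(7) - F(4) = (4*log(2) + 2*log(5) + 4*log(3)) - (2*log(2) + 4*log(3)) = log(100).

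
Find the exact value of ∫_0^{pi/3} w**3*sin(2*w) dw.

-pi/8 - 3*sqrt(3)/16 + pi**3/108 + sqrt(3)*pi**2/24

Integrate by parts 3 times (u = w^3, dv = sin(2*w) dw).
An antiderivative is F(w) = -w**3*cos(2*w)/2 + 3*w**2*sin(2*w)/4 + 3*w*cos(2*w)/4 - 3*sin(2*w)/8.
Then F(pi/3) - F(0) = (-pi/8 - 3*sqrt(3)/16 + pi**3/108 + sqrt(3)*pi**2/24) - (0) = -pi/8 - 3*sqrt(3)/16 + pi**3/108 + sqrt(3)*pi**2/24.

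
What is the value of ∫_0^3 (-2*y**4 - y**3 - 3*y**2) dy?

By the power rule, an antiderivative is F(y) = -2*y**5/5 - y**4/4 - y**3.
Then F(3) - F(0) = (-2889/20) - (0) = -2889/20.

-2889/20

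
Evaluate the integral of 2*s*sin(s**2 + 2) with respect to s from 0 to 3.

Let u = s**2 + 2, so du = 2*s ds. When s = 0, u = 2; when s = 3, u = 11.
The integral becomes ∫ sin(u) du from 2 to 11, with antiderivative -cos(u).
Back in s: F(s) = -cos(s**2 + 2).
Then F(3) - F(0) = (-cos(11)) - (-cos(2)) = cos(2) - cos(11).

cos(2) - cos(11)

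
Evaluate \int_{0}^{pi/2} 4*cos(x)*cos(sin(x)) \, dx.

Let u = sin(x), so du = cos(x) dx. When x = 0, u = 0; when x = pi/2, u = 1.
The integral becomes 4·∫ cos(u) du from 0 to 1, with antiderivative 4*sin(u).
Back in x: F(x) = 4*sin(sin(x)).
Then F(pi/2) - F(0) = (4*sin(1)) - (0) = 4*sin(1).

4*sin(1)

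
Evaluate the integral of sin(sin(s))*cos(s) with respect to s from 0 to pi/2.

1 - cos(1)

Let u = sin(s), so du = cos(s) ds. When s = 0, u = 0; when s = pi/2, u = 1.
The integral becomes ∫ sin(u) du from 0 to 1, with antiderivative -cos(u).
Back in s: F(s) = -cos(sin(s)).
Then F(pi/2) - F(0) = (-cos(1)) - (-1) = 1 - cos(1).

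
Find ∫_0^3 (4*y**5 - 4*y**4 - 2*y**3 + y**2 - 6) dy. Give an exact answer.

By the power rule, an antiderivative is F(y) = 2*y**6/3 - 4*y**5/5 - y**4/2 + y**3/3 - 6*y.
Then F(3) - F(0) = (2421/10) - (0) = 2421/10.

2421/10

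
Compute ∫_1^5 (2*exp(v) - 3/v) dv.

-2*exp(1) - 3*log(5) + 2*exp(5)

An antiderivative is F(v) = 2*exp(v) - 3*log(v).
Then F(5) - F(1) = (-3*log(5) + 2*exp(5)) - (2*exp(1)) = -2*exp(1) - 3*log(5) + 2*exp(5).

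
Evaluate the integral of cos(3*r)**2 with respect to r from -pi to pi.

pi

Use the identity cos^2(3*r) = (1 + cos(6*r))/2.
An antiderivative is F(r) = r/2 + sin(6*r)/12.
Then F(pi) - F(-pi) = (pi/2) - (-pi/2) = pi.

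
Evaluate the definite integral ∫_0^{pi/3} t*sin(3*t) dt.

Integrate by parts once (u = t, dv = sin(3*t) dt).
An antiderivative is F(t) = -t*cos(3*t)/3 + sin(3*t)/9.
Then F(pi/3) - F(0) = (pi/9) - (0) = pi/9.

pi/9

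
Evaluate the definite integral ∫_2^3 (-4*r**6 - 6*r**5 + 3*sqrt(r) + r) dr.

By the power rule, an antiderivative is F(r) = -4*r**7/7 - r**6 + 2*r**(3/2) + r**2/2.
Then F(3) - F(2) = (-27639/14 + 6*sqrt(3)) - (-946/7 + 4*sqrt(2)) = -25747/14 - 4*sqrt(2) + 6*sqrt(3).

-25747/14 - 4*sqrt(2) + 6*sqrt(3)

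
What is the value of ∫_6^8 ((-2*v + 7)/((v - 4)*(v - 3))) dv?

log(3/10)

Factor the denominator: v**2 - 7*v + 12 = (v - 3)(v - 4).
Partial fractions: (-2*v + 7)/((v - 4)*(v - 3)) = -1/(v - 3) - 1/(v - 4).
An antiderivative is F(v) = -log(v - 4) - log(v - 3).
Then F(8) - F(6) = (-log(20)) - (-log(6)) = log(3/10).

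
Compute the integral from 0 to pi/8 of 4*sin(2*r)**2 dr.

Use the identity sin^2(2*r) = (1 - cos(4*r))/2.
An antiderivative is F(r) = 2*r - sin(4*r)/2.
Then F(pi/8) - F(0) = (-1/2 + pi/4) - (0) = -1/2 + pi/4.

-1/2 + pi/4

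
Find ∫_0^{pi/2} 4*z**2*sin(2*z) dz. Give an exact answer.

-2 + pi**2/2

Integrate by parts twice (u = z^2, dv = 4*sin(2*z) dz).
An antiderivative is F(z) = -2*z**2*cos(2*z) + 2*z*sin(2*z) + cos(2*z).
Then F(pi/2) - F(0) = (-1 + pi**2/2) - (1) = -2 + pi**2/2.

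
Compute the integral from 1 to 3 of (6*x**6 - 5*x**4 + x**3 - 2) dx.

11534/7

By the power rule, an antiderivative is F(x) = 6*x**7/7 - x**5 + x**4/4 - 2*x.
Then F(3) - F(1) = (46083/28) - (-53/28) = 11534/7.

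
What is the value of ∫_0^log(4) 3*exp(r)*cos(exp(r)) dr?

Let u = exp(r), so du = exp(r) dr. When r = 0, u = 1; when r = log(4), u = 4.
The integral becomes 3·∫ cos(u) du from 1 to 4, with antiderivative 3*sin(u).
Back in r: F(r) = 3*sin(exp(r)).
Then F(log(4)) - F(0) = (3*sin(4)) - (3*sin(1)) = -3*sin(1) + 3*sin(4).

-3*sin(1) + 3*sin(4)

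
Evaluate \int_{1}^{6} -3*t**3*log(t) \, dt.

-972*log(3) - 972*log(2) + 3885/16

Integrate by parts once (u = ln t, dv = -3*t**3 dt).
An antiderivative is F(t) = -3*t**4*(4*log(t) - 1)/16.
Then F(6) - F(1) = (-972*log(3) - 972*log(2) + 243) - (3/16) = -972*log(3) - 972*log(2) + 3885/16.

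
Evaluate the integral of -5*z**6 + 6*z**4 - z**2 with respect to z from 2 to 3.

By the power rule, an antiderivative is F(z) = -5*z**7/7 + 6*z**5/5 - z**3/3.
Then F(3) - F(2) = (-44784/35) - (-5848/105) = -128504/105.

-128504/105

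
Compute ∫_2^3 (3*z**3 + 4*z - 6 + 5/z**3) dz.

By the power rule, an antiderivative is F(z) = 3*z**4/4 + 2*z**2 - 6*z - 5/(2*z**2).
Then F(3) - F(2) = (2177/36) - (59/8) = 3823/72.

3823/72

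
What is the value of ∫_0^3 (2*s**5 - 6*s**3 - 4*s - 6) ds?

171/2

By the power rule, an antiderivative is F(s) = s**6/3 - 3*s**4/2 - 2*s**2 - 6*s.
Then F(3) - F(0) = (171/2) - (0) = 171/2.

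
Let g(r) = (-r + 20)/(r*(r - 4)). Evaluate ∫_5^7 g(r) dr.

Factor the denominator: r**2 - 4*r = r(r - 4).
Partial fractions: (-r + 20)/(r*(r - 4)) = -5/r + 4/(r - 4).
An antiderivative is F(r) = -5*log(r) + 4*log(r - 4).
Then F(7) - F(5) = (-5*log(7) + 4*log(3)) - (-5*log(5)) = -5*log(7) + 4*log(3) + 5*log(5).

-5*log(7) + 4*log(3) + 5*log(5)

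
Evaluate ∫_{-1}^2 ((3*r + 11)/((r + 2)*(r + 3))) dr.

Factor the denominator: r**2 + 5*r + 6 = (r + 3)(r + 2).
Partial fractions: (3*r + 11)/((r + 2)*(r + 3)) = -2/(r + 3) + 5/(r + 2).
An antiderivative is F(r) = 5*log(r + 2) - 2*log(r + 3).
Then F(2) - F(-1) = (-2*log(5) + 10*log(2)) - (-log(4)) = -2*log(5) + 12*log(2).

-2*log(5) + 12*log(2)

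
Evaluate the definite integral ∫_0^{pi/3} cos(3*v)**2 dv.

pi/6

Use the identity cos^2(3*v) = (1 + cos(6*v))/2.
An antiderivative is F(v) = v/2 + sin(6*v)/12.
Then F(pi/3) - F(0) = (pi/6) - (0) = pi/6.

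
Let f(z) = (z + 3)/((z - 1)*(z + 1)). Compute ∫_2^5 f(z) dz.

log(8)

Factor the denominator: z**2 - 1 = (z + 1)(z - 1).
Partial fractions: (z + 3)/((z - 1)*(z + 1)) = -1/(z + 1) + 2/(z - 1).
An antiderivative is F(z) = 2*log(z - 1) - log(z + 1).
Then F(5) - F(2) = (log(8/3)) - (-log(3)) = log(8).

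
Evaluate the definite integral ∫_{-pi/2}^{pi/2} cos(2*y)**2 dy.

Use the identity cos^2(2*y) = (1 + cos(4*y))/2.
An antiderivative is F(y) = y/2 + sin(4*y)/8.
Then F(pi/2) - F(-pi/2) = (pi/4) - (-pi/4) = pi/2.

pi/2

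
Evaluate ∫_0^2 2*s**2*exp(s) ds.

Integrate by parts twice (u = s^2, dv = 2*exp(s) ds).
An antiderivative is F(s) = (2*s**2 - 4*s + 4)*exp(s).
Then F(2) - F(0) = (4*exp(2)) - (4) = -4 + 4*exp(2).

-4 + 4*exp(2)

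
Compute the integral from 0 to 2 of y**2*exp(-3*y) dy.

2/27 - 50*exp(-6)/27

Integrate by parts twice (u = y^2, dv = exp(-3*y) dy).
An antiderivative is F(y) = (-9*y**2 - 6*y - 2)*exp(-3*y)/27.
Then F(2) - F(0) = (-50*exp(-6)/27) - (-2/27) = 2/27 - 50*exp(-6)/27.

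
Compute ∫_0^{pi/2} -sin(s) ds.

-1

An antiderivative is F(s) = cos(s).
Then F(pi/2) - F(0) = (0) - (1) = -1.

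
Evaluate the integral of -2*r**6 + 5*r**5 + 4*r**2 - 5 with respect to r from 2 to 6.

By the power rule, an antiderivative is F(r) = -2*r**7/7 + 5*r**6/6 + 4*r**3/3 - 5*r.
Then F(6) - F(2) = (-285906/7) - (122/7) = -286028/7.

-286028/7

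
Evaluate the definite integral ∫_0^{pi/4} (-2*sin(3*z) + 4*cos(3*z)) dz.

An antiderivative is F(z) = 4*sin(3*z)/3 + 2*cos(3*z)/3.
Then F(pi/4) - F(0) = (sqrt(2)/3) - (2/3) = -2/3 + sqrt(2)/3.

-2/3 + sqrt(2)/3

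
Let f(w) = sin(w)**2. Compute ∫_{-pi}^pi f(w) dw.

Use the identity sin^2(w) = (1 - cos(2*w))/2.
An antiderivative is F(w) = w/2 - sin(2*w)/4.
Then F(pi) - F(-pi) = (pi/2) - (-pi/2) = pi.

pi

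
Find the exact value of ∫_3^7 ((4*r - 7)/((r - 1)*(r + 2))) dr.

-5*log(5) + 9*log(3)

Factor the denominator: r**2 + r - 2 = (r + 2)(r - 1).
Partial fractions: (4*r - 7)/((r - 1)*(r + 2)) = 5/(r + 2) - 1/(r - 1).
An antiderivative is F(r) = -log(r - 1) + 5*log(r + 2).
Then F(7) - F(3) = (-log(2) + 9*log(3)) - (-log(2) + 5*log(5)) = -5*log(5) + 9*log(3).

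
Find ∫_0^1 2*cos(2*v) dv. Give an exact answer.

sin(2)

Let u = 2*v, so du = 2 dv. When v = 0, u = 0; when v = 1, u = 2.
The integral becomes ∫ cos(u) du from 0 to 2, with antiderivative sin(u).
Back in v: F(v) = sin(2*v).
Then F(1) - F(0) = (sin(2)) - (0) = sin(2).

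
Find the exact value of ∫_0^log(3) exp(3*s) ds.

Let u = exp(s), so du = exp(s) ds. When s = 0, u = 1; when s = log(3), u = 3.
The integral becomes ∫ u**2 du from 1 to 3, with antiderivative u**3/3.
Back in s: F(s) = exp(3*s)/3.
Then F(log(3)) - F(0) = (9) - (1/3) = 26/3.

26/3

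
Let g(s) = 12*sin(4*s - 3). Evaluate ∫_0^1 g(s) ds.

Let u = 4*s - 3, so du = 4 ds. When s = 0, u = -3; when s = 1, u = 1.
The integral becomes 3·∫ sin(u) du from -3 to 1, with antiderivative -3*cos(u).
Back in s: F(s) = -3*cos(4*s - 3).
Then F(1) - F(0) = (-3*cos(1)) - (-3*cos(3)) = 3*cos(3) - 3*cos(1).

3*cos(3) - 3*cos(1)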